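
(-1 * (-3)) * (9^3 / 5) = 2187 / 5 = 437.40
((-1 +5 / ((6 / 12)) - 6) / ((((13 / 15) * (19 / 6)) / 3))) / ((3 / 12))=3240 / 247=13.12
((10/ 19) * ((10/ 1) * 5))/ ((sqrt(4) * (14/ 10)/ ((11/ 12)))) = 6875/ 798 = 8.62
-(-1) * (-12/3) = -4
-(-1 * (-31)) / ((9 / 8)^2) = -1984 / 81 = -24.49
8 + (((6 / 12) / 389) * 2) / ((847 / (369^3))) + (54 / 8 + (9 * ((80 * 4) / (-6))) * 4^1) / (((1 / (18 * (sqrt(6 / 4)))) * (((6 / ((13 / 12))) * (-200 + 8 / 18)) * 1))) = 895401 * sqrt(6) / 57472 + 52879273 / 329483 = 198.65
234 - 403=-169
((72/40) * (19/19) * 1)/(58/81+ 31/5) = 0.26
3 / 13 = 0.23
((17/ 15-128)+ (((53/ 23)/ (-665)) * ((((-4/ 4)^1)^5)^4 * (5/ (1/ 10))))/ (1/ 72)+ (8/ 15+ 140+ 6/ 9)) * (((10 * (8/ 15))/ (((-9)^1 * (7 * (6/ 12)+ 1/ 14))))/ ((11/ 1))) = -272912/ 9734175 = -0.03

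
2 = 2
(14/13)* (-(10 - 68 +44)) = 196/13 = 15.08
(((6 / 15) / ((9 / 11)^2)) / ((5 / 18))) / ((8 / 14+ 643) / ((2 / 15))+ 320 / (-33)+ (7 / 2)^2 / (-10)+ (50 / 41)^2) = 0.00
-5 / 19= -0.26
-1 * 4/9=-4/9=-0.44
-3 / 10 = -0.30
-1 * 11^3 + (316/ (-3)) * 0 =-1331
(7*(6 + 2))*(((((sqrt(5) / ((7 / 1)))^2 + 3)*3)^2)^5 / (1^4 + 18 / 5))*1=15549213186692759482835927040 / 262174589263582289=59308620375.33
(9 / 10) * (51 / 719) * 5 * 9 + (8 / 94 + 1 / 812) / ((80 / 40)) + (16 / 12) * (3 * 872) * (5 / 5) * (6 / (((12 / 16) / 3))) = 4594260520973 / 54879832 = 83714.92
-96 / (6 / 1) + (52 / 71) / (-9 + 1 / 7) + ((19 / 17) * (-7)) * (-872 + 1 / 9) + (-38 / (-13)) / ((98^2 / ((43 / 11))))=1573651084359703 / 231243570558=6805.17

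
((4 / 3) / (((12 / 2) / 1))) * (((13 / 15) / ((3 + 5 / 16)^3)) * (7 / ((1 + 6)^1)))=106496 / 20098395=0.01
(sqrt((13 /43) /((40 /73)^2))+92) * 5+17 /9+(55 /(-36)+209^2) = 73 * sqrt(559) /344+1589089 /36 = 44146.38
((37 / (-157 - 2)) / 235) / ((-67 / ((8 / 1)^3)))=18944 / 2503455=0.01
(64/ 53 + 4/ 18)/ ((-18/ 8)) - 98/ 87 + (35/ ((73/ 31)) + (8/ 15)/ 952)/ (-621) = -222108605276/ 124373125485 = -1.79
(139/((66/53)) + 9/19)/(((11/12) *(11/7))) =1967938/25289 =77.82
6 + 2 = 8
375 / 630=25 / 42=0.60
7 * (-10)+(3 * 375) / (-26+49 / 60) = -173270 / 1511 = -114.67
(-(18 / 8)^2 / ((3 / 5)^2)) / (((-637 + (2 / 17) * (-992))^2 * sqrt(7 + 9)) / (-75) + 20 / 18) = 14630625 / 31520054048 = 0.00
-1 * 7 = -7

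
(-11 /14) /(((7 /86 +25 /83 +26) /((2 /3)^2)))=-157036 /11864097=-0.01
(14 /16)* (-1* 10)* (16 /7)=-20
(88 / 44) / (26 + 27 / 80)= 160 / 2107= 0.08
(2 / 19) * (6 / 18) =2 / 57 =0.04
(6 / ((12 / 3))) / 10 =0.15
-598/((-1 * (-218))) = -299/109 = -2.74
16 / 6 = 8 / 3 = 2.67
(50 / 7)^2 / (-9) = -2500 / 441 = -5.67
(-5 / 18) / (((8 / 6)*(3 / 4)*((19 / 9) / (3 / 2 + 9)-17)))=21 / 1270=0.02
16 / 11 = 1.45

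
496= 496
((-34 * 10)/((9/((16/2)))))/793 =-2720/7137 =-0.38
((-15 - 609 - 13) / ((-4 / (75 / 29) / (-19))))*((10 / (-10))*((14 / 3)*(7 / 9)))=14826175 / 522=28402.63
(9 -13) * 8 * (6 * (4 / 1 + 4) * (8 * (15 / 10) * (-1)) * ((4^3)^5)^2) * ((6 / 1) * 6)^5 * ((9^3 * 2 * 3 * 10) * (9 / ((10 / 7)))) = 354082149943068022372259851753488384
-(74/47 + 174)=-8252/47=-175.57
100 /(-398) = -50 /199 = -0.25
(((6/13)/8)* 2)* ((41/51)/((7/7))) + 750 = 331541/442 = 750.09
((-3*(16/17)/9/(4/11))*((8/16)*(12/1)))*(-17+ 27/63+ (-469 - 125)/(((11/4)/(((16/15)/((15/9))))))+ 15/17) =40298632/50575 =796.81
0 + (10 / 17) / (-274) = -5 / 2329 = -0.00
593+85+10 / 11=7468 / 11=678.91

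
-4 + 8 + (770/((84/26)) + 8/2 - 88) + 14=517/3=172.33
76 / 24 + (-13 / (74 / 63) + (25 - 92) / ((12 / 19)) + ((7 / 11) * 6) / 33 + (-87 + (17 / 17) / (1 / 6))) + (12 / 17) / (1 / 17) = -9824429 / 53724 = -182.87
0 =0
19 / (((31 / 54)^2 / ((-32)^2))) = 56733696 / 961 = 59036.10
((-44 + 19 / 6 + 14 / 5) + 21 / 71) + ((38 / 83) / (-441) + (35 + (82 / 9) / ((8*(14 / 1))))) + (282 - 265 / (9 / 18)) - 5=-8858738383 / 34650840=-255.66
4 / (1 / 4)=16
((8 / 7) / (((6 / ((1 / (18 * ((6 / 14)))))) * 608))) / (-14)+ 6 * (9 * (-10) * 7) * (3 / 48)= -81443881 / 344736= -236.25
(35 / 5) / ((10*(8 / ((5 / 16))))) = 7 / 256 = 0.03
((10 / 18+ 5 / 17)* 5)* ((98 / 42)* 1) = 4550 / 459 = 9.91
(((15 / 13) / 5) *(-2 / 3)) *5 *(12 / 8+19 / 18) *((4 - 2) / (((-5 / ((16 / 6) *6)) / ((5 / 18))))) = 3680 / 1053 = 3.49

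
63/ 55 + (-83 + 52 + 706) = 37188/ 55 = 676.15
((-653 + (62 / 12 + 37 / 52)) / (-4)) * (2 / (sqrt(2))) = 100951 * sqrt(2) / 624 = 228.79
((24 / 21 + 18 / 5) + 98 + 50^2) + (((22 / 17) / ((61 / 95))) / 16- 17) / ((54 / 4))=10197488071 / 3919860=2601.49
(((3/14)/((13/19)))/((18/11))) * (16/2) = 418/273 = 1.53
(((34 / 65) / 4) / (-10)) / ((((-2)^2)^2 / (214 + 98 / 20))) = -37213 / 208000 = -0.18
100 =100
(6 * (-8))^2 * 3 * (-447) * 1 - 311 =-3089975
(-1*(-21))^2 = 441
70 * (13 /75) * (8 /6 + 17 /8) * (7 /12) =52871 /2160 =24.48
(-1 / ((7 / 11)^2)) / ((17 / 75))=-9075 / 833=-10.89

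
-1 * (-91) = 91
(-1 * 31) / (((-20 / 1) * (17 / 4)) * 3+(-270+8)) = 31 / 517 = 0.06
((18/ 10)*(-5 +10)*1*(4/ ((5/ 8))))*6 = 1728/ 5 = 345.60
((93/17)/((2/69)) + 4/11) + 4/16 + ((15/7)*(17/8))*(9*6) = 1139463/2618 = 435.24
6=6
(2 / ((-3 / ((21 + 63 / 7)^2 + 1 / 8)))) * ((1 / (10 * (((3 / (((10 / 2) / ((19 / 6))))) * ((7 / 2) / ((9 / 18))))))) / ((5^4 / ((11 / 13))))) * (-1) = 4169 / 682500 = 0.01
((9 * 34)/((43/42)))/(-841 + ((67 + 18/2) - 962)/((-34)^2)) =-7428456/20921263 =-0.36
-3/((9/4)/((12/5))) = -16/5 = -3.20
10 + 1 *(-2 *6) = -2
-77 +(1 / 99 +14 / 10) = -37417 / 495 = -75.59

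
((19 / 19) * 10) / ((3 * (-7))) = -0.48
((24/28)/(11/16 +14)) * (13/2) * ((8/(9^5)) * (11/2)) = 9152/32378535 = 0.00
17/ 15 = 1.13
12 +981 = 993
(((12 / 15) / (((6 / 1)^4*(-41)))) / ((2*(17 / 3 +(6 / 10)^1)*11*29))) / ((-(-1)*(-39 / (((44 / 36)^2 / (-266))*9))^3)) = -161051 / 19648514362842808200576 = -0.00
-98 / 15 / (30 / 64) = -3136 / 225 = -13.94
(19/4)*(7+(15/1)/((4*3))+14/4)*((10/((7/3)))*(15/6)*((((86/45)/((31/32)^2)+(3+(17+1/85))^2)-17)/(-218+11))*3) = -192074447531/57489903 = -3341.01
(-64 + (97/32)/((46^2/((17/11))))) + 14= -37239951/744832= -50.00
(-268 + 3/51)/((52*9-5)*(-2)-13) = 4555/15963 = 0.29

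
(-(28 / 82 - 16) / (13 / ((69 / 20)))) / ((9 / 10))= 2461 / 533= 4.62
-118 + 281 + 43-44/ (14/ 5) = 1332/ 7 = 190.29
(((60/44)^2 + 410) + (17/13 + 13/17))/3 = 3689651/26741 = 137.98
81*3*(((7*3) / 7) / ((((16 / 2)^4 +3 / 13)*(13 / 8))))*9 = 52488 / 53251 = 0.99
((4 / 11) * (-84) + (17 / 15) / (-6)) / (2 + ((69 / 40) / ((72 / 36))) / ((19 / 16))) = -578113 / 51282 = -11.27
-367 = -367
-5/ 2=-2.50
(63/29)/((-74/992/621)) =-19405008/1073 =-18084.82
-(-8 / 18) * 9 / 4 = 1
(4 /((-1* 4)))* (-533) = 533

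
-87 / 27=-29 / 9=-3.22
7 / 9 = 0.78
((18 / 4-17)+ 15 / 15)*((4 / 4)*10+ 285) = -6785 / 2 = -3392.50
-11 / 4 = -2.75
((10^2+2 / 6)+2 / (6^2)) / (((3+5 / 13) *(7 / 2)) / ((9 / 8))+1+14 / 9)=23491 / 3062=7.67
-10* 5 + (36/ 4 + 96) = 55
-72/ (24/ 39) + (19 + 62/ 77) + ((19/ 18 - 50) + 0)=-202549/ 1386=-146.14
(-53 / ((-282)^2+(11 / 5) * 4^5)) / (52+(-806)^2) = -265 / 265647028192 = -0.00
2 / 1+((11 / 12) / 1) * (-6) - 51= -109 / 2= -54.50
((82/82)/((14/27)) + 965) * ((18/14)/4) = 121833/392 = 310.80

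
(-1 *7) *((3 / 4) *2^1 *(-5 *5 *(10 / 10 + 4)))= 2625 / 2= 1312.50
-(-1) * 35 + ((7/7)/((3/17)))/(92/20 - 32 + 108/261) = 34.79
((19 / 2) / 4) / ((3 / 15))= 95 / 8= 11.88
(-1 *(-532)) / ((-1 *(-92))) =133 / 23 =5.78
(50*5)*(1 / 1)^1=250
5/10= 1/2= 0.50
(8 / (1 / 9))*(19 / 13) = 1368 / 13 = 105.23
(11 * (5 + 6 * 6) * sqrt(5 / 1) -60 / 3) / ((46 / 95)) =-950 / 23 + 42845 * sqrt(5) / 46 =2041.40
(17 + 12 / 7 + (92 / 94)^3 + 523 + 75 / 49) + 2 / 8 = 11078822931 / 20349308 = 544.43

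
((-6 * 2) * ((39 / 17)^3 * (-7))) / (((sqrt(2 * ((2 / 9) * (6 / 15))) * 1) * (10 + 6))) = 3737097 * sqrt(10) / 78608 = 150.34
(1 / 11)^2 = 1 / 121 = 0.01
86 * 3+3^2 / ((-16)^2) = 66057 / 256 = 258.04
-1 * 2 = -2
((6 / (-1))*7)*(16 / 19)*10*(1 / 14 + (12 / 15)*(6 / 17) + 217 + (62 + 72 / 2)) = -36026016 / 323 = -111535.65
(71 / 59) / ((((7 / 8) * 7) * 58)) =0.00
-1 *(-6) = 6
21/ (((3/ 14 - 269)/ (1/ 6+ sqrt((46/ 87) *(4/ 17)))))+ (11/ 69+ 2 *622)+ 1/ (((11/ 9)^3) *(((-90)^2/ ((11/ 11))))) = 1244.12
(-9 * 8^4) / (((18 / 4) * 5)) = -8192 / 5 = -1638.40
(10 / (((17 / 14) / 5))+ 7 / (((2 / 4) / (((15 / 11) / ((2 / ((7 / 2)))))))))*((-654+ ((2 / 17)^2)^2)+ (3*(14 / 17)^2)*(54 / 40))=-48574.08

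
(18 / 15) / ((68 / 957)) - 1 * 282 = -45069 / 170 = -265.11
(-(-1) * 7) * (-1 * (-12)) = 84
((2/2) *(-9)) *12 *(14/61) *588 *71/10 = -31561488/305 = -103480.29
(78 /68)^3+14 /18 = 808999 /353736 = 2.29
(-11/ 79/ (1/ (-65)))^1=715/ 79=9.05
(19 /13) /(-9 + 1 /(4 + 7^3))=-0.16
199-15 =184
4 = 4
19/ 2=9.50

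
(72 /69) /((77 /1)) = 24 /1771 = 0.01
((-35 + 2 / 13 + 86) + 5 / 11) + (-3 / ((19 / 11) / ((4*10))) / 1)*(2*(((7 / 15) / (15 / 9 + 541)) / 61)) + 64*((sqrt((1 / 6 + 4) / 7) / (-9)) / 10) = 316464528 / 6132269 -16*sqrt(42) / 189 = 51.06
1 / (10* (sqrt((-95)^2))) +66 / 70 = 6277 / 6650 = 0.94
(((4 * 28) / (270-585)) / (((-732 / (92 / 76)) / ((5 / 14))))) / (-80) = -23 / 8762040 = -0.00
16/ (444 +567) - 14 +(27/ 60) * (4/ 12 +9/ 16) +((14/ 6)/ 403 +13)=-75001463/ 130378560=-0.58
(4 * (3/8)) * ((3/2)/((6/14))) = 21/4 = 5.25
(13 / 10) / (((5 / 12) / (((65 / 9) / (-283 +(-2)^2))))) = -338 / 4185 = -0.08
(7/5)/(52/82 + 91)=287/18785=0.02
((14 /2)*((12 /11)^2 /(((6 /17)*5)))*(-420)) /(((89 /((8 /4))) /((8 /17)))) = -20.97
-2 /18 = -1 /9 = -0.11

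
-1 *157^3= -3869893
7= 7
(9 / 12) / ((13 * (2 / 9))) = 27 / 104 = 0.26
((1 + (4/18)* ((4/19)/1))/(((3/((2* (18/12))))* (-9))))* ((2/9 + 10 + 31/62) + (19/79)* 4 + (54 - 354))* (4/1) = 146774630/1094229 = 134.14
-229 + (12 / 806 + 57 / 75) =-2299368 / 10075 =-228.23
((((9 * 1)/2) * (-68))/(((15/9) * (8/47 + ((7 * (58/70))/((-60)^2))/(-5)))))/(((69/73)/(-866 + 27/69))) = 376239246732000/380158973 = 989689.24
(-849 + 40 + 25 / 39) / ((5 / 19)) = -598994 / 195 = -3071.76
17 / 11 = 1.55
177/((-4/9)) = -398.25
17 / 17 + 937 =938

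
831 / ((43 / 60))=49860 / 43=1159.53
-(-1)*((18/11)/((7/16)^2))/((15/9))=13824/2695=5.13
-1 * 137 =-137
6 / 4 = 3 / 2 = 1.50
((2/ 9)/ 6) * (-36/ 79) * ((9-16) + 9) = -8/ 237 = -0.03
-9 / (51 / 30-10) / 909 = 10 / 8383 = 0.00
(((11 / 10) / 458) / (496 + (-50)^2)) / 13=11 / 178381840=0.00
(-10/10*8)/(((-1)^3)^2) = -8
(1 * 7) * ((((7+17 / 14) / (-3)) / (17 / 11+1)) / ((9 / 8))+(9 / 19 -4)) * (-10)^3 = 31377.33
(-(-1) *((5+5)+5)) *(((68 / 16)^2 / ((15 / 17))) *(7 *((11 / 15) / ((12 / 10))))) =378301 / 288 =1313.55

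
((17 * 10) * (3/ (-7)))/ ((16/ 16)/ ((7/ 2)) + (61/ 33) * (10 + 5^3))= -5610/ 19237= -0.29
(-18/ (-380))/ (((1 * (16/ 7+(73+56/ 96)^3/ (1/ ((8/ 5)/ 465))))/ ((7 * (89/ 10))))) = 197108478/ 91718565271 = 0.00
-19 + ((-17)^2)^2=83502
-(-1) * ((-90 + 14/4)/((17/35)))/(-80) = 1211/544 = 2.23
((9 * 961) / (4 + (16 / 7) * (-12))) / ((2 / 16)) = -121086 / 41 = -2953.32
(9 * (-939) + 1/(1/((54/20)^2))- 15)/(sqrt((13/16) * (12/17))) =-21689 * sqrt(663)/50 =-11169.31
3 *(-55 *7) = -1155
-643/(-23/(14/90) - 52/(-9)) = 40509/8951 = 4.53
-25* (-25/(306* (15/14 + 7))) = 4375/17289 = 0.25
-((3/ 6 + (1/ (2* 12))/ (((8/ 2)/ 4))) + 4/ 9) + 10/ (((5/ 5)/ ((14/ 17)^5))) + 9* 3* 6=16847635481/ 102229704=164.80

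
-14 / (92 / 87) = -609 / 46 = -13.24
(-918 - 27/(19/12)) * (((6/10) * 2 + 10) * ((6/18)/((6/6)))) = -331632/95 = -3490.86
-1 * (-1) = 1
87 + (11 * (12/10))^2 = 261.24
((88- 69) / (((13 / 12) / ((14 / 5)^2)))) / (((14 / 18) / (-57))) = -3274992 / 325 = -10076.90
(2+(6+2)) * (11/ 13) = 110/ 13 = 8.46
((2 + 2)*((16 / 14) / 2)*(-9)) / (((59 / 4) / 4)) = -2304 / 413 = -5.58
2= 2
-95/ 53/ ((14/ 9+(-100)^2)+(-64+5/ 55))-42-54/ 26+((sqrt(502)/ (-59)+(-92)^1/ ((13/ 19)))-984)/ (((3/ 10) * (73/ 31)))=-18582451589164/ 11419279989-310 * sqrt(502)/ 12921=-1627.83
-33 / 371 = -0.09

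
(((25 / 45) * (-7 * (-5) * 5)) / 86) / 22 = 875 / 17028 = 0.05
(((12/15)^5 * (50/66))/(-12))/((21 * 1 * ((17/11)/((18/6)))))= -256/133875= -0.00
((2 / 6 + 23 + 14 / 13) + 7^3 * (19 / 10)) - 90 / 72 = 526391 / 780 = 674.86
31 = 31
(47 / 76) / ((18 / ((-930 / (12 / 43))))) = -313255 / 2736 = -114.49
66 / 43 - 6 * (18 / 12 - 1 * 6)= 1227 / 43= 28.53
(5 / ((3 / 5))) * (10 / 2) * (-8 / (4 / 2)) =-500 / 3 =-166.67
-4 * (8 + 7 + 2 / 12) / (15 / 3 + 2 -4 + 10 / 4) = -364 / 33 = -11.03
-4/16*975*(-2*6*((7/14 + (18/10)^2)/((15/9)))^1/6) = 21879/20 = 1093.95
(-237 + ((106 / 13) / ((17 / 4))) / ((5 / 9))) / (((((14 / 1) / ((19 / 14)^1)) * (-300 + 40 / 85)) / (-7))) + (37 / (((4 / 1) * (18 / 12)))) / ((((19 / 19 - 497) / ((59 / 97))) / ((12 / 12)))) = -674661379 / 1257166560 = -0.54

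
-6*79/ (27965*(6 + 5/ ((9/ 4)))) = -2133/ 1034705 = -0.00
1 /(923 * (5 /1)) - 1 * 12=-55379 /4615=-12.00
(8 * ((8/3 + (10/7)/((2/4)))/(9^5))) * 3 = 928/413343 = 0.00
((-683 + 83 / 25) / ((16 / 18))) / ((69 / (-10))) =12744 / 115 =110.82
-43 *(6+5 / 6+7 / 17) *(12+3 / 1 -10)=-158885 / 102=-1557.70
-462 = -462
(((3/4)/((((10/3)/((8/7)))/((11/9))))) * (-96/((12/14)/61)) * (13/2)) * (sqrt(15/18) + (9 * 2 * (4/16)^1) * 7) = -2198196/5-34892 * sqrt(30)/15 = -452379.96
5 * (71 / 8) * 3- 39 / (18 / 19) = 2207 / 24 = 91.96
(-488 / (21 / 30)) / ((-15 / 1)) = 976 / 21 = 46.48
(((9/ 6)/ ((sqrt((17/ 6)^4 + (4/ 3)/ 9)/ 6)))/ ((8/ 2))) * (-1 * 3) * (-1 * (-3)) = -729 * sqrt(83713)/ 83713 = -2.52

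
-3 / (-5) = 0.60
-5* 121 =-605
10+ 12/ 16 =43/ 4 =10.75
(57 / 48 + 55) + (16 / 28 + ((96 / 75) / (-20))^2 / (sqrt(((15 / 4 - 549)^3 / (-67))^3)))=2195456*sqrt(146127) / 771078073991482828125 + 6357 / 112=56.76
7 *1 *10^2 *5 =3500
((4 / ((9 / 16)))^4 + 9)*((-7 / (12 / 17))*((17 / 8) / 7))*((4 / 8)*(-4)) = 4865680585 / 314928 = 15450.14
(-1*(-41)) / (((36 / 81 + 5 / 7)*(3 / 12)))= 10332 / 73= 141.53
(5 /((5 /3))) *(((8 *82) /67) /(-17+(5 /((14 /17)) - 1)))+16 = 151472 /11189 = 13.54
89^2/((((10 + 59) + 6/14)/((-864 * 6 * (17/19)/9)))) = -30163168/513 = -58797.60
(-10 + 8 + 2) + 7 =7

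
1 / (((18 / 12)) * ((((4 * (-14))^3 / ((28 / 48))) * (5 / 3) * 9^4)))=-1 / 4938071040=-0.00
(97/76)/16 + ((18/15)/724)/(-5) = 437101/5502400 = 0.08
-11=-11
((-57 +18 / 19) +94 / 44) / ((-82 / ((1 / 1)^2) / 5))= 112685 / 34276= 3.29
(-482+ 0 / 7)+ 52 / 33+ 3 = -15755 / 33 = -477.42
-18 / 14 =-9 / 7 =-1.29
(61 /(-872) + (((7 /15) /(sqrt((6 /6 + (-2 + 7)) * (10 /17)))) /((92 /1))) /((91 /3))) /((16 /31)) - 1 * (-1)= 31 * sqrt(255) /2870400 + 12061 /13952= 0.86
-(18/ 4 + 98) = -205/ 2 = -102.50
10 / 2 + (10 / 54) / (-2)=265 / 54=4.91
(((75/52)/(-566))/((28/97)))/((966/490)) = -12125/2707744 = -0.00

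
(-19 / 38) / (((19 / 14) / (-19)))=7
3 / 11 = 0.27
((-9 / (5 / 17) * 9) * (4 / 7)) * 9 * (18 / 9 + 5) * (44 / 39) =-727056 / 65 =-11185.48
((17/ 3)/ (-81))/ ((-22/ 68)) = 578/ 2673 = 0.22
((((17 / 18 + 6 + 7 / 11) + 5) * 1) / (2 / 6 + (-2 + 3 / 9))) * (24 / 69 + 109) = -1031.76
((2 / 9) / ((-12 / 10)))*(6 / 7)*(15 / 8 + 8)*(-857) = 338515 / 252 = 1343.31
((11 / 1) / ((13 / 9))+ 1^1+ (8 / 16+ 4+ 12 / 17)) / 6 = 6109 / 2652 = 2.30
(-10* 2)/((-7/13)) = 260/7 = 37.14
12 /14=6 /7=0.86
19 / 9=2.11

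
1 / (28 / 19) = 19 / 28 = 0.68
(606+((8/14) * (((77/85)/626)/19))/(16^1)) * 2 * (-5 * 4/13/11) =-2450639771/14457157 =-169.51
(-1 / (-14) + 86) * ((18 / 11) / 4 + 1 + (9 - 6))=116885 / 308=379.50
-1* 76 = -76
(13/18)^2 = 169/324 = 0.52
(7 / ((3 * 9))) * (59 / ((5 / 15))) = 413 / 9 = 45.89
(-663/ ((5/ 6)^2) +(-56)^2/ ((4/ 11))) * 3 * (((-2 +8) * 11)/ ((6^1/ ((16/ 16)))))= 253086.24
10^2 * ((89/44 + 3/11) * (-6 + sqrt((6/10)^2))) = -13635/11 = -1239.55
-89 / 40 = -2.22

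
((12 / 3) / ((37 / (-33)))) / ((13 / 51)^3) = -17509932 / 81289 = -215.40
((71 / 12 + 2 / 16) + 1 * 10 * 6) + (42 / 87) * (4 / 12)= 15359 / 232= 66.20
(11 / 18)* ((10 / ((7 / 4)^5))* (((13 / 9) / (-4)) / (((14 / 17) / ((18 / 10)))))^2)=8596016 / 37059435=0.23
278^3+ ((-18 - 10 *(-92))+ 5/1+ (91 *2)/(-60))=644575679/30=21485855.97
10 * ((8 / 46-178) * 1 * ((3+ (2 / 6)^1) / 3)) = -409000 / 207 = -1975.85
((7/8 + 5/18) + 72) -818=-53629/72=-744.85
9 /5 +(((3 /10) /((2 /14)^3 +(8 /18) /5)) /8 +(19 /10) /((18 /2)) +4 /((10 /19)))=2044477 /204048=10.02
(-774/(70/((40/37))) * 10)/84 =-2580/1813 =-1.42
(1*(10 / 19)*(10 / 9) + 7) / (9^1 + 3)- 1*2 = -2807 / 2052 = -1.37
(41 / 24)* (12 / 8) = 41 / 16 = 2.56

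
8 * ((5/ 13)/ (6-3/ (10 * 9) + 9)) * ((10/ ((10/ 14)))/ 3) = 0.96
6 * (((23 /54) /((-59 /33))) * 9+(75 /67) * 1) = -6.15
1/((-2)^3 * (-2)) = 1/16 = 0.06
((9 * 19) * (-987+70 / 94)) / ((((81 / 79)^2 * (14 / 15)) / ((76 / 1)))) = -13063105.35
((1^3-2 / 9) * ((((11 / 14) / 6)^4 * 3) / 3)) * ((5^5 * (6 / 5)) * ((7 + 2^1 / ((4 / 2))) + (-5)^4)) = 1930781875 / 3556224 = 542.93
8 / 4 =2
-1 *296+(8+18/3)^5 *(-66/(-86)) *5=88728232/43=2063447.26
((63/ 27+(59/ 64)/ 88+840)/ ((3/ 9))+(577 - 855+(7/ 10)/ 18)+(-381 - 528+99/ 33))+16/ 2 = 342415261/ 253440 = 1351.07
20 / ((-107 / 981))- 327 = -54609 / 107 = -510.36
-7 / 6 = -1.17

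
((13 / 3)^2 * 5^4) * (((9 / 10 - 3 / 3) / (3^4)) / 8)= -21125 / 11664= -1.81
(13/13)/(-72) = -1/72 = -0.01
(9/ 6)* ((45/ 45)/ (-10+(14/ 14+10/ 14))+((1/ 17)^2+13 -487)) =-23841459/ 33524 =-711.18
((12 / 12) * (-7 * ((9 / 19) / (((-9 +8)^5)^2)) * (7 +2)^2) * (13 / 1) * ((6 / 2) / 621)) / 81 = -91 / 437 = -0.21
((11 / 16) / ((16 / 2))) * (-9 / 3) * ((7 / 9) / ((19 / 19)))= -77 / 384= -0.20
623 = 623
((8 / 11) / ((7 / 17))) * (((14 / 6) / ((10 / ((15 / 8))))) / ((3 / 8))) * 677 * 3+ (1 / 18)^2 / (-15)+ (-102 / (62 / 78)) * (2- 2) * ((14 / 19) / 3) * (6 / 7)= 223734949 / 53460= 4185.09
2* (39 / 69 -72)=-142.87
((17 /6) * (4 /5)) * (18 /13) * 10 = 31.38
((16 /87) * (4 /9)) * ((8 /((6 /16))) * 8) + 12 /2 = 46862 /2349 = 19.95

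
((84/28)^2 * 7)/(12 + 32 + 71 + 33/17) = 153/284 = 0.54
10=10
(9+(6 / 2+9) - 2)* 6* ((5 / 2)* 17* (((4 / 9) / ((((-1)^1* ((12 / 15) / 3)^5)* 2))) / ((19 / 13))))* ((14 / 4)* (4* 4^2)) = -1957921875 / 16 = -122370117.19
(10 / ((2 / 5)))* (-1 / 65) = -5 / 13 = -0.38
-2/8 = -1/4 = -0.25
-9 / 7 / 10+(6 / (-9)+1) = 43 / 210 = 0.20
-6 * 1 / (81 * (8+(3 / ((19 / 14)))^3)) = -6859 / 1740960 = -0.00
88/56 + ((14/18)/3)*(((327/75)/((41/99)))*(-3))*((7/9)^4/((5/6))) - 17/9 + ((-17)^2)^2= 6552635788823/78458625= 83517.09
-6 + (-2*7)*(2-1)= -20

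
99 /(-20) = -99 /20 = -4.95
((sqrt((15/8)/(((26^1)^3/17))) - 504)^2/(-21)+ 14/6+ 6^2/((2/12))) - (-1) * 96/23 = -11871.45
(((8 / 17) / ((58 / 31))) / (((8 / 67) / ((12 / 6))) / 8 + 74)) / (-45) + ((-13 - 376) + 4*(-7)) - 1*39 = -456.00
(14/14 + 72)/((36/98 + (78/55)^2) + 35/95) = 205588075/7736329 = 26.57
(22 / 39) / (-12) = -11 / 234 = -0.05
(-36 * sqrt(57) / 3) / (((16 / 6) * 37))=-9 * sqrt(57) / 74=-0.92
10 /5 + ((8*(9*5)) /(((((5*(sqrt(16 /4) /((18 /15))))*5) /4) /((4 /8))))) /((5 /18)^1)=8026 /125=64.21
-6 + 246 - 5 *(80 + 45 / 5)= -205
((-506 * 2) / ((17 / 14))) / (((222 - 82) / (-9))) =4554 / 85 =53.58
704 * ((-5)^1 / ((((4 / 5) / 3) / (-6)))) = 79200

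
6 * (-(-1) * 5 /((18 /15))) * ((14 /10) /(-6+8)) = 35 /2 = 17.50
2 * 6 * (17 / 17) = 12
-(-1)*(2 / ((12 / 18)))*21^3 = 27783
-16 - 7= -23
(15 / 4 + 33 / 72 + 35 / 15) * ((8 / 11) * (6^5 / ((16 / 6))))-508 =147016 / 11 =13365.09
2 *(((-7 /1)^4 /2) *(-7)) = -16807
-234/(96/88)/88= -39/16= -2.44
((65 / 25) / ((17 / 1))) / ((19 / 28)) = 364 / 1615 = 0.23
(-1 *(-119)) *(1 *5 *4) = 2380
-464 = -464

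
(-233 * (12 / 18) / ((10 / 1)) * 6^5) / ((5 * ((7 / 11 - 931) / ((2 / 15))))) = 2214432 / 639625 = 3.46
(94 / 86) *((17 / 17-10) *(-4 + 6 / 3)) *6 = 5076 / 43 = 118.05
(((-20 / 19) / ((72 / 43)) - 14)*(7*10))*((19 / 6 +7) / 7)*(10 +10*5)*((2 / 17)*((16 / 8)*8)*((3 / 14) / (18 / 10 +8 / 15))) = -244146400 / 15827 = -15425.94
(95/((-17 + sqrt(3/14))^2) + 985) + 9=45220 *sqrt(42)/16345849 + 16253159076/16345849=994.35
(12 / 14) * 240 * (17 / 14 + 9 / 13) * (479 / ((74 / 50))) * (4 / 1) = 11967336000 / 23569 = 507757.48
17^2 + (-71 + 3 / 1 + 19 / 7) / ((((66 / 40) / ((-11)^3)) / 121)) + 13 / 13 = 133824830 / 21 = 6372610.95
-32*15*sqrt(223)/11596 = -120*sqrt(223)/2899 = -0.62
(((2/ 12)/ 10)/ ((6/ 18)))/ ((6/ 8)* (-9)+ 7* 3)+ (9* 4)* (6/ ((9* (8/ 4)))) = 3421/ 285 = 12.00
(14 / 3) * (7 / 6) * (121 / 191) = 5929 / 1719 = 3.45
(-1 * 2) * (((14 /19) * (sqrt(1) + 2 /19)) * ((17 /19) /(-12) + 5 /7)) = -1.04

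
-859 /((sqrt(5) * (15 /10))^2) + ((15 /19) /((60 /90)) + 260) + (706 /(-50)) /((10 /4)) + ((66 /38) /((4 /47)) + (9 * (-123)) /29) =400231309 /2479500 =161.42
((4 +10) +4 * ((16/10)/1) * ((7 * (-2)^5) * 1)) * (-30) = 42588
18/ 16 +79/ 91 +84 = 62603/ 728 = 85.99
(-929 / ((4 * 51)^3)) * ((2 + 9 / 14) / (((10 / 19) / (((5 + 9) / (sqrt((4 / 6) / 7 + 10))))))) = -653087 * sqrt(1113) / 8999043840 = -0.00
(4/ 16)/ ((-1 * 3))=-1/ 12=-0.08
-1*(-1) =1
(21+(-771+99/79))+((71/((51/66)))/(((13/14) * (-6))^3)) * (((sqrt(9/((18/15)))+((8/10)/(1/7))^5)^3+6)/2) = -107880523405436565916813447099/2431195587158203125 - 158692169985565144159 * sqrt(30)/13130507812500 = -44439641326.15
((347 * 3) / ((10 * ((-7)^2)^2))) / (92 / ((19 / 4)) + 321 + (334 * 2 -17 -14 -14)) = 19779 / 439479040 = 0.00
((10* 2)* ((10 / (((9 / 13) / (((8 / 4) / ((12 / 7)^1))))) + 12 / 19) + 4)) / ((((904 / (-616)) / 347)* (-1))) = 5889401980 / 57969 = 101595.71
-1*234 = -234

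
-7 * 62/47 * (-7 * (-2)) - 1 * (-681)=25931/47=551.72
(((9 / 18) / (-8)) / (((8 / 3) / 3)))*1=-9 / 128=-0.07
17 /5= 3.40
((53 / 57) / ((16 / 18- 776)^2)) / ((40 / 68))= 24327 / 9246269440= 0.00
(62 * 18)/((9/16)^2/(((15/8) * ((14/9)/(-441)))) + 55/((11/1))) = -357120/13709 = -26.05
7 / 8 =0.88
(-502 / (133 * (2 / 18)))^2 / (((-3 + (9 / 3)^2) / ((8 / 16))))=1701027 / 17689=96.16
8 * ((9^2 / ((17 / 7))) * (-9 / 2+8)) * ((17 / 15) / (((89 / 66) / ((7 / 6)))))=407484 / 445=915.69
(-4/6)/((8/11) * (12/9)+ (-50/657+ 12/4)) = -4818/28139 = -0.17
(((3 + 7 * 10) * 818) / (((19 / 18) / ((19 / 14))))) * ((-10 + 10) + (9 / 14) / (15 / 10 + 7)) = 4836834 / 833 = 5806.52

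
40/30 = 4/3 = 1.33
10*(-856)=-8560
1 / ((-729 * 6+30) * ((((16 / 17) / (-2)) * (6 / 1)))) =17 / 208512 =0.00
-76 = -76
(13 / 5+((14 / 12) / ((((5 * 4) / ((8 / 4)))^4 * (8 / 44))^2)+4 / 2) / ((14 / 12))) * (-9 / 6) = -6.47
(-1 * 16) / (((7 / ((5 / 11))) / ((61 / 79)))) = -4880 / 6083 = -0.80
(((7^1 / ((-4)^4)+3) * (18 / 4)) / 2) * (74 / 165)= 3.05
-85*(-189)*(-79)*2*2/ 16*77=-97723395/ 4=-24430848.75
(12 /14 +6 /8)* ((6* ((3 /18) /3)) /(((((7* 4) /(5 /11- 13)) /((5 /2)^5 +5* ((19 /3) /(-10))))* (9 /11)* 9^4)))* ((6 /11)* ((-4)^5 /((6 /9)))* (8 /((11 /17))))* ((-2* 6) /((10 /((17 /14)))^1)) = -1929437984 /30255687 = -63.77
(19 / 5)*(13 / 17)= 247 / 85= 2.91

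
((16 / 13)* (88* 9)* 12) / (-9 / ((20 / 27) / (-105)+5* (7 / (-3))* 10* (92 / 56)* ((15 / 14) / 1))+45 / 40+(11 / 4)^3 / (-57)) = 971331305472 / 66760967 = 14549.39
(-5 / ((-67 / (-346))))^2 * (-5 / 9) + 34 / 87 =-433512622 / 1171629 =-370.01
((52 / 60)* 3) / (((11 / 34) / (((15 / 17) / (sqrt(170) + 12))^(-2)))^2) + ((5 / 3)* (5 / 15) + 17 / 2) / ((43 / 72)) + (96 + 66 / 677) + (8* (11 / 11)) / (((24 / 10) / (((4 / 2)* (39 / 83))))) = 6305891626112* sqrt(170) / 10209375 + 595986157835915208154 / 74004073790625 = 16106685.25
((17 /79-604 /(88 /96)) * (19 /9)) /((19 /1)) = -73.19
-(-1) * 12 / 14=6 / 7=0.86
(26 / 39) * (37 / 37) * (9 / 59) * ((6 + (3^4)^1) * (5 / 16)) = 1305 / 472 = 2.76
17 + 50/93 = 17.54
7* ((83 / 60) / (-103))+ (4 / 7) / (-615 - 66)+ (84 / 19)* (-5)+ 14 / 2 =-945347757 / 62193460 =-15.20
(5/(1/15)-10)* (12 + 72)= 5460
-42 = -42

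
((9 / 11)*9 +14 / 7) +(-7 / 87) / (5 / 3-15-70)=746827 / 79750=9.36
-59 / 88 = -0.67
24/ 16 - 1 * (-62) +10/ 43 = 5481/ 86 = 63.73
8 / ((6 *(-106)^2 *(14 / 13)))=13 / 117978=0.00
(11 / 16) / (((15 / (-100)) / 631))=-34705 / 12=-2892.08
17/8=2.12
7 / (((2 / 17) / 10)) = 595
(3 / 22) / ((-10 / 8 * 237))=-2 / 4345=-0.00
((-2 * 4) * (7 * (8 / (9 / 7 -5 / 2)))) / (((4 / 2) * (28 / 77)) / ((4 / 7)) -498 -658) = -0.32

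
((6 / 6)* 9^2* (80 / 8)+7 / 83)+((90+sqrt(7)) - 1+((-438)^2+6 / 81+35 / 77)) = sqrt(7)+4751322803 / 24651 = 192746.26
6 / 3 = 2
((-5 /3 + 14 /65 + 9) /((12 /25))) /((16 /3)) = 115 /39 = 2.95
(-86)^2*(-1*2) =-14792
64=64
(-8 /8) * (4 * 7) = -28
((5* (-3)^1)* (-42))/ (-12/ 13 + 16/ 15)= 4387.50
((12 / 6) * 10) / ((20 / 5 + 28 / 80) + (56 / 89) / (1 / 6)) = 35600 / 14463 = 2.46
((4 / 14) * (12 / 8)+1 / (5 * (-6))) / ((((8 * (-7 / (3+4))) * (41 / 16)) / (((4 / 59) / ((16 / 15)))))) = -83 / 67732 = -0.00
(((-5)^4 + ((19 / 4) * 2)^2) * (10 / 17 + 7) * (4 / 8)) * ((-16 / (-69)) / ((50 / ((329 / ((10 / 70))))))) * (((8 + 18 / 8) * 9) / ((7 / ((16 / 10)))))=29870230446 / 48875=611155.61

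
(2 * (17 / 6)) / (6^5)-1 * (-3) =70001 / 23328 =3.00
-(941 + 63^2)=-4910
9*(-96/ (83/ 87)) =-75168/ 83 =-905.64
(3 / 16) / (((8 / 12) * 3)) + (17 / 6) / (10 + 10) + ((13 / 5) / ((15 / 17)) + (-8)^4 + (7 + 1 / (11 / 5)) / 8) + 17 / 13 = 1407607891 / 343200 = 4101.42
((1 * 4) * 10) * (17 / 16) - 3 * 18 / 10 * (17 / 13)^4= 7628291 / 285610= 26.71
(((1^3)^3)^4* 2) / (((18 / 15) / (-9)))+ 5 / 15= -44 / 3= -14.67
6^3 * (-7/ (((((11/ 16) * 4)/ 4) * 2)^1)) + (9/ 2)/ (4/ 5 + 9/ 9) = -24137/ 22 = -1097.14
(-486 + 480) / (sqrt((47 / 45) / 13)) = -18*sqrt(3055) / 47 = -21.17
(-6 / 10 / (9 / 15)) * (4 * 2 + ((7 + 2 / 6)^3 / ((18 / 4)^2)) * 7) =-315640 / 2187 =-144.33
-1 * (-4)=4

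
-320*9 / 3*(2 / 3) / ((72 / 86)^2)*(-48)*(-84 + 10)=-87568640 / 27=-3243282.96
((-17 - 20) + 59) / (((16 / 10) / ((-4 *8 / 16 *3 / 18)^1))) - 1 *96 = -100.58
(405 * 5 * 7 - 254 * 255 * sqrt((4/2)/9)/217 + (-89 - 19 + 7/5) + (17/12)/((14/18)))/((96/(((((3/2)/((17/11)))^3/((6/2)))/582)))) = 2621845061/34159892480 - 845185 * sqrt(2)/1557289216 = 0.08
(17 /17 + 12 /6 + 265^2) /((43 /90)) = 6320520 /43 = 146988.84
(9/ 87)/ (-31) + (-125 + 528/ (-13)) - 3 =-1970647/ 11687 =-168.62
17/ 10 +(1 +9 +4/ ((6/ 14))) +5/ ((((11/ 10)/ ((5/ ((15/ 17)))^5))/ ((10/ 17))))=418167221/ 26730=15644.12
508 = 508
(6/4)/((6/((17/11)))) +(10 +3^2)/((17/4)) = 3633/748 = 4.86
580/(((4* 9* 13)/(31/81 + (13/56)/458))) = 115440445/243066096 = 0.47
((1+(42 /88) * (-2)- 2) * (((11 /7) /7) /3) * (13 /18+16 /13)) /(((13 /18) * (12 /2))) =-19651 /298116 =-0.07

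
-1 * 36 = -36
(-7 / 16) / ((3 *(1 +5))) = -7 / 288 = -0.02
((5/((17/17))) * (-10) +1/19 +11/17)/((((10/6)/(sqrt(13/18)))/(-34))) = 15924 * sqrt(26)/95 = 854.70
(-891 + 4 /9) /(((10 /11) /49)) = -864017 /18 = -48000.94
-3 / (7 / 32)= -96 / 7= -13.71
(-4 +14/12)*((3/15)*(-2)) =17/15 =1.13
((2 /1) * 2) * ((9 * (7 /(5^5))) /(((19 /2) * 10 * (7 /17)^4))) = 3006756 /101828125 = 0.03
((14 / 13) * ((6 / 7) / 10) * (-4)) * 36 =-864 / 65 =-13.29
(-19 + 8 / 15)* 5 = -277 / 3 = -92.33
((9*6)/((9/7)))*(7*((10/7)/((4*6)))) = 35/2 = 17.50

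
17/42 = 0.40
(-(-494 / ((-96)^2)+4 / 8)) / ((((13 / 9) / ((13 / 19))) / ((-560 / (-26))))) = -71995 / 15808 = -4.55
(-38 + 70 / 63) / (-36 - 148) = 83 / 414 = 0.20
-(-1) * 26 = 26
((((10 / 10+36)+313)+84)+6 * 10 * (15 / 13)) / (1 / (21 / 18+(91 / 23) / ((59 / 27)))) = 79292311 / 52923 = 1498.26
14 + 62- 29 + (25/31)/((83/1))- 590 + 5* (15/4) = -5395481/10292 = -524.24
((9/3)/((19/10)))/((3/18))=180/19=9.47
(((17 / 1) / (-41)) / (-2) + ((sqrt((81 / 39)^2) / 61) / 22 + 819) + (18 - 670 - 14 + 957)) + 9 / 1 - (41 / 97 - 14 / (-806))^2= 47043099861415748 / 42039731896591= 1119.02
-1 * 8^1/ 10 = -0.80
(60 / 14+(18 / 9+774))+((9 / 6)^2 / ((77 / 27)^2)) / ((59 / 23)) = 1091961007 / 1399244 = 780.39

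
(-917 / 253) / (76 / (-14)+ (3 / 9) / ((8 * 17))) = 2618952 / 3920741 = 0.67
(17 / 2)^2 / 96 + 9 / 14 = 3751 / 2688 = 1.40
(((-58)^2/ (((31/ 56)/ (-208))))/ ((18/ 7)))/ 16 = -8571472/ 279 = -30722.12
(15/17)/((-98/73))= -1095/1666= -0.66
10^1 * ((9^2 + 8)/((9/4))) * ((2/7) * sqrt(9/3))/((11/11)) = 7120 * sqrt(3)/63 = 195.75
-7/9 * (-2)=14/9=1.56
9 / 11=0.82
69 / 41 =1.68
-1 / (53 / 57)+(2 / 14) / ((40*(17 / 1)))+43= 10576773 / 252280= 41.92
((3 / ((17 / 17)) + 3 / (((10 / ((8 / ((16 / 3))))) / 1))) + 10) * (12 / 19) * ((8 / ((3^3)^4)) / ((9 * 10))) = 1076 / 757303425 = 0.00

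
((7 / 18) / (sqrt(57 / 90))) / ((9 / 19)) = 7 * sqrt(570) / 162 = 1.03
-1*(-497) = 497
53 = 53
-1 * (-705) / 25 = 28.20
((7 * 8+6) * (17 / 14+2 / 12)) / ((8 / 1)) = 899 / 84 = 10.70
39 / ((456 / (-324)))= -1053 / 38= -27.71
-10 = -10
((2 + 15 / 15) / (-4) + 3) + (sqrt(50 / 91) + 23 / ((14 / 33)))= 57.21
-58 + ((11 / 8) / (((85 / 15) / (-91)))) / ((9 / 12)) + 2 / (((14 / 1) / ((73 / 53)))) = -1100501 / 12614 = -87.24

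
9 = 9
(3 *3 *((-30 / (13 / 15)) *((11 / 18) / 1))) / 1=-2475 / 13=-190.38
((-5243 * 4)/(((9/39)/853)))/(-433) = 232558508/1299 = 179028.87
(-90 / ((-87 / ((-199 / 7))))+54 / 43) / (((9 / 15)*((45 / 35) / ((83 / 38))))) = -16997570 / 213237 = -79.71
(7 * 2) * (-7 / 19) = -98 / 19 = -5.16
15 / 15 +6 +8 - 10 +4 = 9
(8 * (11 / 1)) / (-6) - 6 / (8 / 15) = -311 / 12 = -25.92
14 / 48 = 7 / 24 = 0.29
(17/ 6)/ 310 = 17/ 1860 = 0.01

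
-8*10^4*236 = -18880000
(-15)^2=225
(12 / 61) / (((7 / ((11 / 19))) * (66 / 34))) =68 / 8113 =0.01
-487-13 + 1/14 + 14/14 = -6985/14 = -498.93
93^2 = 8649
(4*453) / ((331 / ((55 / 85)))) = 19932 / 5627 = 3.54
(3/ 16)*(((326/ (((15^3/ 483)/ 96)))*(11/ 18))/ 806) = 288673/ 453375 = 0.64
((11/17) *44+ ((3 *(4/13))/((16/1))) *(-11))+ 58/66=837667/29172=28.71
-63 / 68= -0.93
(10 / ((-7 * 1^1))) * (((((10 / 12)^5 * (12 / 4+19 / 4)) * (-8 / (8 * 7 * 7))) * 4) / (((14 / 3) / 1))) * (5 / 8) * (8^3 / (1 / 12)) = 298.87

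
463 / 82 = 5.65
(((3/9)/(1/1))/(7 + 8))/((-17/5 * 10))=-1/1530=-0.00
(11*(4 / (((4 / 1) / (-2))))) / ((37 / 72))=-1584 / 37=-42.81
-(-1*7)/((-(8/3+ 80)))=-21/248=-0.08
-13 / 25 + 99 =2462 / 25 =98.48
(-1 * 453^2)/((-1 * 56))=205209/56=3664.45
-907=-907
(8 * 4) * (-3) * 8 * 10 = -7680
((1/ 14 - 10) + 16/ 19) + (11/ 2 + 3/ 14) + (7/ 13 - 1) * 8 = -24429/ 3458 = -7.06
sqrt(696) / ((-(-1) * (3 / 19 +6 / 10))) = 95 * sqrt(174) / 36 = 34.81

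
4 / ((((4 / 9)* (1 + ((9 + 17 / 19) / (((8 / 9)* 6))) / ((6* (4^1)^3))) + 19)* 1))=87552 / 425647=0.21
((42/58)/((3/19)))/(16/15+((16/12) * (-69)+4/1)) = -1995/37816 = -0.05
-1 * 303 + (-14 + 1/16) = -5071/16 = -316.94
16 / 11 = 1.45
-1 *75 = -75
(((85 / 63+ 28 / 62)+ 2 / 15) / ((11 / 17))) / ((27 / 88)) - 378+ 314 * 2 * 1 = 68482382 / 263655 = 259.74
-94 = -94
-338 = -338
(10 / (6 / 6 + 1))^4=625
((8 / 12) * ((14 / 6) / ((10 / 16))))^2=6.19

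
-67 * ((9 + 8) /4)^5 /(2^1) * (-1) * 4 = 95130419 /512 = 185801.60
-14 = -14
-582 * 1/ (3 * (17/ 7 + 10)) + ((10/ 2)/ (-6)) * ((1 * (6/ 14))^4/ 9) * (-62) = -3220103/ 208887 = -15.42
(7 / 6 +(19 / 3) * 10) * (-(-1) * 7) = 903 / 2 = 451.50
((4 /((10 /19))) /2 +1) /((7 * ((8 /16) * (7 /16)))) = 768 /245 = 3.13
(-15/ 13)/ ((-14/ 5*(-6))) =-25/ 364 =-0.07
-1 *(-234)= 234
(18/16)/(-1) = -9/8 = -1.12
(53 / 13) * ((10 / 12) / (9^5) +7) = 131443339 / 4605822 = 28.54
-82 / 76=-41 / 38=-1.08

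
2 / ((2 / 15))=15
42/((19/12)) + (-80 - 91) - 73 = -4132/19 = -217.47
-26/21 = -1.24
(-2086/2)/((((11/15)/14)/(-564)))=123532920/11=11230265.45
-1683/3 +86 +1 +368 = -106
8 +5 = 13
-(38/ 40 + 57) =-1159/ 20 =-57.95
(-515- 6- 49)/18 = -95/3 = -31.67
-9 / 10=-0.90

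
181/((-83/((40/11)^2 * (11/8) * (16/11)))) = -579200/10043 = -57.67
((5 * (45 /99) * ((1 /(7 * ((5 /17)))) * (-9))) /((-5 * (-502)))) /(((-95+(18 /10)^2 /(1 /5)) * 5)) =153 /15229676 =0.00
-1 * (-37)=37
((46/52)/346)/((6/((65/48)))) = 115/199296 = 0.00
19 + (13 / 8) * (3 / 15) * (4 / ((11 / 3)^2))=23107 / 1210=19.10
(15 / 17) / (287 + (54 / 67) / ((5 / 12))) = 5025 / 1645481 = 0.00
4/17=0.24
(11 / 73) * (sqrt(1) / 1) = 11 / 73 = 0.15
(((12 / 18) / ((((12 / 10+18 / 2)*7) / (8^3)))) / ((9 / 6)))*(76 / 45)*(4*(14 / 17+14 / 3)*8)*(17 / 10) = 19922944 / 12393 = 1607.60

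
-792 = -792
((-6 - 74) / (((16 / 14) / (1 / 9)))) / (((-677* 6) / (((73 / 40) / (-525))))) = -73 / 10967400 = -0.00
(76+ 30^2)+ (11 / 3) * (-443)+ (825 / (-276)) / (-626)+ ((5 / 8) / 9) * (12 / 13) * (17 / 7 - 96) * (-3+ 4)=-10287727865 / 15722616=-654.33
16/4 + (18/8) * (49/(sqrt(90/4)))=4 + 147 * sqrt(10)/20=27.24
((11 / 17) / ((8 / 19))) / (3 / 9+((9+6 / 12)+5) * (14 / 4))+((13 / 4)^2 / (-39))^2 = 2483453 / 24009984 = 0.10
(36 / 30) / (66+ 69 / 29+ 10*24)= 58 / 14905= 0.00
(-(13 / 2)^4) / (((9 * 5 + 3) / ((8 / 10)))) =-28561 / 960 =-29.75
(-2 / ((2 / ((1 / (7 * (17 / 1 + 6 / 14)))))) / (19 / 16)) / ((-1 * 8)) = 1 / 1159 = 0.00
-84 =-84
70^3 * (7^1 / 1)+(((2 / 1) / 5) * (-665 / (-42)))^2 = 21609361 / 9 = 2401040.11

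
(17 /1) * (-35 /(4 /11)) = -6545 /4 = -1636.25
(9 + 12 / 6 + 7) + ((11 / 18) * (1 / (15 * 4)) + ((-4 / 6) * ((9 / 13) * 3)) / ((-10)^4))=3950954 / 219375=18.01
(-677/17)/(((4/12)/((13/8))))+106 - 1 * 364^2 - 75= -18041643/136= -132659.14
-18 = -18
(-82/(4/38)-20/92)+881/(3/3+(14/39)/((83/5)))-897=-61903440/76061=-813.87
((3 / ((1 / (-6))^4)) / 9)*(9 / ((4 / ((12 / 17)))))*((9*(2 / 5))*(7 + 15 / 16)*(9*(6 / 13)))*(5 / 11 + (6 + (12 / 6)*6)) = 18268107228 / 12155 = 1502929.43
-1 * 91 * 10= -910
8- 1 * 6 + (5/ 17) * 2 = 44/ 17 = 2.59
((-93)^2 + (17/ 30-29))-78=256277/ 30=8542.57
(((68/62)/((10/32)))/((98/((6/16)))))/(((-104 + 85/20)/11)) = -1496/1010135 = -0.00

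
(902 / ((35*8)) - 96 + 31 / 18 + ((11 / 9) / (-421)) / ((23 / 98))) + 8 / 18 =-1105668713 / 12200580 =-90.62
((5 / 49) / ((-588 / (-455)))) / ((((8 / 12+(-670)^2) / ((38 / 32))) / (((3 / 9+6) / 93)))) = 117325 / 8248021842816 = 0.00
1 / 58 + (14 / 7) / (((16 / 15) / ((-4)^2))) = 1741 / 58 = 30.02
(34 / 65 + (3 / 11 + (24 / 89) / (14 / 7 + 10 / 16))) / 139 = 400247 / 61916855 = 0.01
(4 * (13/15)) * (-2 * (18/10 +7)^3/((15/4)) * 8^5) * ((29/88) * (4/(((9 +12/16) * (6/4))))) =-941940015104/253125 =-3721244.50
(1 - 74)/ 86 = -73/ 86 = -0.85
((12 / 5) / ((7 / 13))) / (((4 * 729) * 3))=13 / 25515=0.00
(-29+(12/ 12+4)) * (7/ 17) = -9.88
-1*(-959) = 959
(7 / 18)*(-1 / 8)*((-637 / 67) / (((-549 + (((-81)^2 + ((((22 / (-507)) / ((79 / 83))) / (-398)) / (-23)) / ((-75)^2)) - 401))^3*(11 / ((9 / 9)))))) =543263381348037507678900259140380859375 / 2284145400744433069128068566872933131277665853333376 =0.00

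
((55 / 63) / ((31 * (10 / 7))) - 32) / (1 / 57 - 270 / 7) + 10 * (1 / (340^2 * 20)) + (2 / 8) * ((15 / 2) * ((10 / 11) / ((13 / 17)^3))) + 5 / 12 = 13476765020571791 / 2664485159679200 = 5.06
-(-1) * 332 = 332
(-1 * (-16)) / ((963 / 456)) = 2432 / 321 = 7.58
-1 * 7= -7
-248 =-248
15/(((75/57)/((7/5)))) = 399/25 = 15.96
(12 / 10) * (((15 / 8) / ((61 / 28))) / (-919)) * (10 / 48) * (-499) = 52395 / 448472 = 0.12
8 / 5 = 1.60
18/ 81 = 2/ 9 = 0.22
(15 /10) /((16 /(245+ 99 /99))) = 369 /16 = 23.06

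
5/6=0.83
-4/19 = -0.21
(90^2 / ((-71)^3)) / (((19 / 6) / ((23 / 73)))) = -1117800 / 496422557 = -0.00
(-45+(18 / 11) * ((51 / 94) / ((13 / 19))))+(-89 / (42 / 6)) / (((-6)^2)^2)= -2665262297 / 60972912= -43.71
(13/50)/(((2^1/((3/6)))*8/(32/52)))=1/200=0.00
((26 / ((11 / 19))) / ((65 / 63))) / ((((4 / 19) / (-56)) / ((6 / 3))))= -1273608 / 55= -23156.51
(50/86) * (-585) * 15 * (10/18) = -121875/43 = -2834.30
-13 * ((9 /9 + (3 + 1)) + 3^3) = -416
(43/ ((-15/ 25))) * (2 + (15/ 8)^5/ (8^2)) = -169.28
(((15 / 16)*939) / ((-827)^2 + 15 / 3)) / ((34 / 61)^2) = 17470095 / 4216681088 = 0.00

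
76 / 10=38 / 5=7.60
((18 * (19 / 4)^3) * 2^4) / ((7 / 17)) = 1049427 / 14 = 74959.07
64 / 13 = 4.92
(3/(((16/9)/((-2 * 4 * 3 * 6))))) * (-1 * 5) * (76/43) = 92340/43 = 2147.44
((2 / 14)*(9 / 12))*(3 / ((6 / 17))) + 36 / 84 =1.34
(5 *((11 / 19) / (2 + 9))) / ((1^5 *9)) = 5 / 171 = 0.03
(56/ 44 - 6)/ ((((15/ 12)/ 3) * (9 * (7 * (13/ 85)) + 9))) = -221/ 363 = -0.61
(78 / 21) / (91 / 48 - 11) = -1248 / 3059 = -0.41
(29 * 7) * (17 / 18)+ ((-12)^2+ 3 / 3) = 6061 / 18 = 336.72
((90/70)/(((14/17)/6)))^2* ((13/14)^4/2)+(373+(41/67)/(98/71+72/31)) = 405.78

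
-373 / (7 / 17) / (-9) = 6341 / 63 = 100.65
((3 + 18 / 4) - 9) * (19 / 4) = -57 / 8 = -7.12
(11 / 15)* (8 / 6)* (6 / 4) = 22 / 15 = 1.47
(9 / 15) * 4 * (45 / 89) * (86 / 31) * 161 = 1495368 / 2759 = 542.00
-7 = -7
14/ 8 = 7/ 4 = 1.75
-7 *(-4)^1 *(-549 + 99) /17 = -12600 /17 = -741.18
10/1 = 10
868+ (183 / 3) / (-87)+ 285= 100250 / 87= 1152.30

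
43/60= 0.72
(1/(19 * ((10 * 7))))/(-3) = -1/3990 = -0.00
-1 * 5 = -5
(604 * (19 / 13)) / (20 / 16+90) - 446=-2070366 / 4745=-436.33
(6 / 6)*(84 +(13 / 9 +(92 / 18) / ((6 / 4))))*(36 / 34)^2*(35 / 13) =1007580 / 3757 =268.19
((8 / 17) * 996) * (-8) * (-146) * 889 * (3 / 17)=24820766208 / 289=85885004.18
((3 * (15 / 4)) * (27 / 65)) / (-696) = -81 / 12064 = -0.01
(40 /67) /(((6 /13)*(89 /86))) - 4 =-2.75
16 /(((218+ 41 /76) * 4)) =304 /16609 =0.02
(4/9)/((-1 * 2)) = -2/9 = -0.22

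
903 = 903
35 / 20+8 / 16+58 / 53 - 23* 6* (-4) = 117733 / 212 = 555.34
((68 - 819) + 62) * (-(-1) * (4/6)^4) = -11024/81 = -136.10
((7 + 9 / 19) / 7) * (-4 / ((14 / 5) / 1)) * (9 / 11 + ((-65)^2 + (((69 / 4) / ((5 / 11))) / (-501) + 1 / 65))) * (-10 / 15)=286599515758 / 66699633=4296.87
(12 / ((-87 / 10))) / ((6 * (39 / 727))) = -14540 / 3393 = -4.29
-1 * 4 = -4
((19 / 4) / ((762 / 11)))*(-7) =-1463 / 3048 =-0.48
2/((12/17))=17/6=2.83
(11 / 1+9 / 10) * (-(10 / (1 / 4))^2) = -19040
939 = 939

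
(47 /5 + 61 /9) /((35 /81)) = 936 /25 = 37.44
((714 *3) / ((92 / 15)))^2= 258084225 / 2116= 121967.97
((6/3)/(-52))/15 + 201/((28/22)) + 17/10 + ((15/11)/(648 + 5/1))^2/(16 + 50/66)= 161477656397209/1011599919330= 159.63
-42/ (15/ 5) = -14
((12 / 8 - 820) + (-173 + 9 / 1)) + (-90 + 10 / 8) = -4285 / 4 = -1071.25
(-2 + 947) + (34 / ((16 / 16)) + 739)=1718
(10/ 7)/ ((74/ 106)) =530/ 259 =2.05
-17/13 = -1.31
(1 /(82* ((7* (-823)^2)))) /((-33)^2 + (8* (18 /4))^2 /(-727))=727 /307299844586322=0.00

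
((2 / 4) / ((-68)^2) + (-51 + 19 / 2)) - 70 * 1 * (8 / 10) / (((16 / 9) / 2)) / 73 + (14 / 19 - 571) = -7858139813 / 12826976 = -612.63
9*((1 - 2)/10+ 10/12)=33/5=6.60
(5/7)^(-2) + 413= 10374/25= 414.96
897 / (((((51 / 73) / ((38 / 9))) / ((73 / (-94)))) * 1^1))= -30274049 / 7191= -4209.99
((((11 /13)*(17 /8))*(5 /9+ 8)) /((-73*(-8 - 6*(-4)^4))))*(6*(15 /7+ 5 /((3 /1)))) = 10285 /3296826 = 0.00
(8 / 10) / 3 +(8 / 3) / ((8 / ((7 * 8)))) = 284 / 15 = 18.93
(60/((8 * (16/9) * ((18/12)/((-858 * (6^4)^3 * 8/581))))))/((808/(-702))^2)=-54595919015.20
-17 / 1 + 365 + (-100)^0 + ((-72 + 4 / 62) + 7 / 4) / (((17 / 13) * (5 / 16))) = 467059 / 2635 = 177.25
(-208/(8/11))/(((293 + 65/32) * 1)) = -0.97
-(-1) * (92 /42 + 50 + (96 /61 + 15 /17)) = 1190039 /21777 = 54.65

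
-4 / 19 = -0.21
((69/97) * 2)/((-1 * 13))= -138/1261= -0.11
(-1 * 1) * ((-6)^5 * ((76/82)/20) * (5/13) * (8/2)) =295488/533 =554.39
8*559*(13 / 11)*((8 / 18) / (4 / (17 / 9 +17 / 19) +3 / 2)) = 55345472 / 69201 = 799.78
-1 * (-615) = 615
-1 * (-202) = 202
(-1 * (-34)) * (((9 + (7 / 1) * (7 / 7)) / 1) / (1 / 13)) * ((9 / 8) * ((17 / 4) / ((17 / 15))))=29835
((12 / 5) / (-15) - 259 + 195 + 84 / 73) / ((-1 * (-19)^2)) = 114992 / 658825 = 0.17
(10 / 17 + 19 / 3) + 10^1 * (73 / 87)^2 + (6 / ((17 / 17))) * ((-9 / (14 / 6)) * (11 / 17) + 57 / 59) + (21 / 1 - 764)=-39230239730 / 53141949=-738.22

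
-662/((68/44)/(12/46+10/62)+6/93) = -67948342/382373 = -177.70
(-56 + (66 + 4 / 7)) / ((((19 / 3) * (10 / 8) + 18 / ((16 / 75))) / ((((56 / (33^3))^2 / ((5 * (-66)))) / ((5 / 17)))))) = -2254336 / 786665426617125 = -0.00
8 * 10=80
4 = 4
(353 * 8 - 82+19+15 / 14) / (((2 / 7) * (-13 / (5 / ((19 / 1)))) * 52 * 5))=-38669 / 51376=-0.75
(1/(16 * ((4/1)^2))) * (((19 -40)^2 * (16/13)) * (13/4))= 441/64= 6.89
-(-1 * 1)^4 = -1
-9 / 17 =-0.53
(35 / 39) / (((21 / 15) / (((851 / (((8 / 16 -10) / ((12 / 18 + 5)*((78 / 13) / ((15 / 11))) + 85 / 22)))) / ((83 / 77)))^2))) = 246509298847357 / 67147083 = 3671184.03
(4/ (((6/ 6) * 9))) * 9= 4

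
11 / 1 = 11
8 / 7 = 1.14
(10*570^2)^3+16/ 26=445853814237000000008/ 13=34296447249000000000.62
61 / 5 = 12.20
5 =5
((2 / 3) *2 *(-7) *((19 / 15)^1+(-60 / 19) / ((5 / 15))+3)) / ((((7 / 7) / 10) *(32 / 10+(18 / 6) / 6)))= 831040 / 6327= 131.35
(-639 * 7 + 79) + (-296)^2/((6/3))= 39414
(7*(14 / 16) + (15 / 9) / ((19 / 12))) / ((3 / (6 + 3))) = 3273 / 152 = 21.53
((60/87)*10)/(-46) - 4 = -2768/667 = -4.15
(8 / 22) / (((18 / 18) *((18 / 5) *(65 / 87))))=58 / 429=0.14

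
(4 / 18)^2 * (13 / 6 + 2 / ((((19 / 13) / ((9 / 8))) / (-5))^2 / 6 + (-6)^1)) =67610374 / 747042507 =0.09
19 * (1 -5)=-76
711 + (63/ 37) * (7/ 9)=712.32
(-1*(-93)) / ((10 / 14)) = 651 / 5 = 130.20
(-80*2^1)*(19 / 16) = -190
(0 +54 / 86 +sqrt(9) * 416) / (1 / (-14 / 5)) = -3496.16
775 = 775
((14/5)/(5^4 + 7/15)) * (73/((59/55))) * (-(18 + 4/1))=-1854930/276769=-6.70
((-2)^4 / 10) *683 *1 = 5464 / 5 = 1092.80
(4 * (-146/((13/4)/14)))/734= -16352/4771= -3.43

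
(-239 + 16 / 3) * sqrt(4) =-1402 / 3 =-467.33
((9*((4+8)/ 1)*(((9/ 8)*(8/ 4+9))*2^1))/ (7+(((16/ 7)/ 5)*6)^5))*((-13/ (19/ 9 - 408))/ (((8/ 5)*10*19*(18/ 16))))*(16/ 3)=374375925000/ 45495648359239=0.01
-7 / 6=-1.17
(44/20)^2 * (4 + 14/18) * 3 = 5203/75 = 69.37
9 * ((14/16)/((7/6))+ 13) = 495/4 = 123.75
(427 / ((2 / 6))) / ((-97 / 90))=-115290 / 97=-1188.56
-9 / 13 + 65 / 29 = 584 / 377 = 1.55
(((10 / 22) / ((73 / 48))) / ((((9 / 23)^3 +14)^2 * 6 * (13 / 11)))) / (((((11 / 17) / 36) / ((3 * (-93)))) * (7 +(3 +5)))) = -67404885266592 / 305486045106671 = -0.22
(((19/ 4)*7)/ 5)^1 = 133/ 20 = 6.65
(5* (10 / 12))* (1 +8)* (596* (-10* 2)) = -447000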